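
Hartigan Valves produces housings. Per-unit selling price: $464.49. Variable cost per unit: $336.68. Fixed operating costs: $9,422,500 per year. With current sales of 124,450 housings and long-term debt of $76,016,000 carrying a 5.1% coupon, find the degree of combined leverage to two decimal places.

6.10

Contribution at this volume is 124,450 × $127.81 = $15,905,954.50.
Subtracting fixed costs: EBIT = $15,905,954.50 − $9,422,500 = $6,483,454.50. Interest = $3,876,816.00.
DOL = $15,905,954.50 ÷ $6,483,454.50 = 2.4533; DFL = $6,483,454.50 ÷ $2,606,638.50 = 2.4873.
DCL = DOL × DFL = 2.4533 × 2.4873 = 6.1021.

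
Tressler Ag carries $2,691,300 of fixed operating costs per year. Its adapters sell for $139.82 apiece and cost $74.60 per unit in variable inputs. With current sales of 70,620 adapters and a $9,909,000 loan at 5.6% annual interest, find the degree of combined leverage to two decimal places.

3.39

At 70,620 units, contribution = 70,620 × $65.22 = $4,605,836.40.
EBIT = $4,605,836.40 − $2,691,300 = $1,914,536.40. Interest = $554,904.00, so EBIT − I = $1,359,632.40.
Degree of total leverage = total CM / (EBIT − interest) = $4,605,836.40 / $1,359,632.40 = 3.3876.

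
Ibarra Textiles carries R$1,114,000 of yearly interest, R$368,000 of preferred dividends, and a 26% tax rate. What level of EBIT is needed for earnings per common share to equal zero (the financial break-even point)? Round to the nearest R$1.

R$1,611,297

Preferred dividends are paid after tax, so their pre-tax equivalent is R$368,000 ÷ (1 − 0.26) = R$497,297.30.
EPS = 0 when EBIT covers interest plus the pre-tax preferred burden: R$1,114,000 + R$497,297.30 = R$1,611,297.30.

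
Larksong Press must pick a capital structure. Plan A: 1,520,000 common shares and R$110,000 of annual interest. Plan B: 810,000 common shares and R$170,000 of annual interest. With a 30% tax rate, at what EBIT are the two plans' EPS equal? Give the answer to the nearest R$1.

Set EPS_A = EPS_B: (EBIT − R$110,000)(1 − 0.30) ÷ 1,520,000 = (EBIT − R$170,000)(1 − 0.30) ÷ 810,000.
The (1 − t) factor cancels: (EBIT − 110,000) × 810,000 = (EBIT − 170,000) × 1,520,000.
Solving, EBIT = (170,000·1,520,000 − 110,000·810,000) / (1,520,000 − 810,000) = 169,300,000,000 / 710,000 = 238,450.70.

R$238,451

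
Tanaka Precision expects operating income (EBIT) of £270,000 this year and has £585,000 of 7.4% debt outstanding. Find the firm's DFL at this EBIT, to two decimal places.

Annual interest charges come to £43,290.00.
Degree of financial leverage = EBIT / (EBIT − interest) = £270,000 / £226,710.00 = 1.1909.

1.19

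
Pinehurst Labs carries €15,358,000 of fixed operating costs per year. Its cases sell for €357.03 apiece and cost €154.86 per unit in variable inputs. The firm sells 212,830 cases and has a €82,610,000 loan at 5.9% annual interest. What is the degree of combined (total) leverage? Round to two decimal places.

At 212,830 units, contribution = 212,830 × €202.17 = €43,027,841.10.
Subtracting fixed costs: EBIT = €43,027,841.10 − €15,358,000 = €27,669,841.10. Interest = €4,873,990.00.
DOL = €43,027,841.10 ÷ €27,669,841.10 = 1.5550; DFL = €27,669,841.10 ÷ €22,795,851.10 = 1.2138.
DCL = DOL × DFL = 1.5550 × 1.2138 = 1.8875.

1.89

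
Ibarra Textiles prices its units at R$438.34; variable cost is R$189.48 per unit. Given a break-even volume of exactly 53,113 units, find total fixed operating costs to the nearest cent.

R$13,217,701.18

Unit CM = price − variable cost = R$438.34 − R$189.48 = R$248.86.
Since BE = FC / CM, FC = 53,113 × R$248.86 = R$13,217,701.18.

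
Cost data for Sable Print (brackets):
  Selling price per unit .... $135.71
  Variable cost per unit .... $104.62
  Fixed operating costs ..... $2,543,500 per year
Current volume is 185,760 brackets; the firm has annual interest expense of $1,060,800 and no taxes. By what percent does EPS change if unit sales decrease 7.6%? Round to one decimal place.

Contribution at this volume is 185,760 × $31.09 = $5,775,278.40.
Operating income = contribution − fixed costs = $5,775,278.40 − $2,543,500 = $3,231,778.40.
After interest of $1,060,800.00, pre-tax earnings = $2,170,978.40.
DCL = total CM / (EBIT − I) = $5,775,278.40 / $2,170,978.40 = 2.6602.
%ΔEPS = DCL × %ΔSales = 2.6602 × -7.6% = -20.2%.

-20.2%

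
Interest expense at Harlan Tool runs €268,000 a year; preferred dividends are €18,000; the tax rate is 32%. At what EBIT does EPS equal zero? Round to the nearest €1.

Grossing the preferred dividend up to pre-tax terms: €18,000 / (1 − 0.32) = €26,470.59.
EPS = 0 when EBIT covers interest plus the pre-tax preferred burden: €268,000 + €26,470.59 = €294,470.59.

€294,471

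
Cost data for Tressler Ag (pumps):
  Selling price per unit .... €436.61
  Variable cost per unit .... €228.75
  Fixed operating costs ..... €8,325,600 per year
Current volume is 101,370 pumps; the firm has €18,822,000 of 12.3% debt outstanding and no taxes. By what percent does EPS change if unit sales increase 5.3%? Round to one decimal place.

+10.7%

Contribution at this volume is 101,370 × €207.86 = €21,070,768.20.
Operating income = contribution − fixed costs = €21,070,768.20 − €8,325,600 = €12,745,168.20.
After interest of €2,315,106.00, pre-tax earnings = €10,430,062.20.
DCL = total CM / (EBIT − I) = €21,070,768.20 / €10,430,062.20 = 2.0202.
%ΔEPS = DCL × %ΔSales = 2.0202 × +5.3% = +10.7%.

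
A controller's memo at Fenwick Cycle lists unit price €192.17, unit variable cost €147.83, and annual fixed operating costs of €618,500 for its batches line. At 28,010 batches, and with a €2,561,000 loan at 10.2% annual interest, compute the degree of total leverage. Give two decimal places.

3.43

Contribution at this volume is 28,010 × €44.34 = €1,241,963.40.
EBIT = €1,241,963.40 − €618,500 = €623,463.40. Interest = €261,222.00.
DOL = €1,241,963.40 ÷ €623,463.40 = 1.9920; DFL = €623,463.40 ÷ €362,241.40 = 1.7211.
DCL = DOL × DFL = 1.9920 × 1.7211 = 3.4284.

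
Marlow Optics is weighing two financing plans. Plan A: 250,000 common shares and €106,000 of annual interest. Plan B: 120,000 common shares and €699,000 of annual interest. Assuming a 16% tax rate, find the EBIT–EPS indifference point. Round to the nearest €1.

€1,246,385

Set EPS_A = EPS_B: (EBIT − €106,000)(1 − 0.16) ÷ 250,000 = (EBIT − €699,000)(1 − 0.16) ÷ 120,000.
Cancelling (1 − t) and cross-multiplying: 120,000·(EBIT − 106,000) = 250,000·(EBIT − 699,000).
EBIT × (250,000 − 120,000) = 699,000 × 250,000 − 106,000 × 120,000 = 162,030,000,000, so EBIT = 162,030,000,000 ÷ 130,000 = 1,246,384.62.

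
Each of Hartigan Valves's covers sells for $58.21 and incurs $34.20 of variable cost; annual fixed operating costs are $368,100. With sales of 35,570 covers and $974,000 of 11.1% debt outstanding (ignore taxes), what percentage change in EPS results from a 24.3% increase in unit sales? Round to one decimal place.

+54.9%

At 35,570 units, contribution = 35,570 × $24.01 = $854,035.70.
EBIT = $854,035.70 − $368,100 = $485,935.70.
Interest = $108,114.00, so EBIT − I = $377,821.70.
DCL = total CM / (EBIT − I) = $854,035.70 / $377,821.70 = 2.2604.
EPS therefore changes by 2.2604 × (+24.3%) = +54.9%.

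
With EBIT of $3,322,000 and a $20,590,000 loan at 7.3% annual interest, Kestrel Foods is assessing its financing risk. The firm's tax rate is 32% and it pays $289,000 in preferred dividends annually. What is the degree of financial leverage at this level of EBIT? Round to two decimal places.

2.38

Annual interest charges come to $1,503,070.00.
Preferred dividends grossed up pre-tax: $289,000 / (1 − 0.32) = $425,000.00.
DFL = EBIT ÷ [EBIT − I − D_p/(1−t)] = $3,322,000 ÷ [$3,322,000 − $1,503,070.00 − $425,000.00] = $3,322,000 ÷ $1,393,930.00 = 2.3832.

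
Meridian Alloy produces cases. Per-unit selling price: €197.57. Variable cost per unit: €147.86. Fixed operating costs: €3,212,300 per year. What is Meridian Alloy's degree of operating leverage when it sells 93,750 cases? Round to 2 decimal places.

At 93,750 units, contribution = 93,750 × €49.71 = €4,660,312.50.
Operating income = contribution − fixed costs = €4,660,312.50 − €3,212,300 = €1,448,012.50.
DOL = contribution ÷ EBIT = €4,660,312.50 ÷ €1,448,012.50 = 3.2184.

3.22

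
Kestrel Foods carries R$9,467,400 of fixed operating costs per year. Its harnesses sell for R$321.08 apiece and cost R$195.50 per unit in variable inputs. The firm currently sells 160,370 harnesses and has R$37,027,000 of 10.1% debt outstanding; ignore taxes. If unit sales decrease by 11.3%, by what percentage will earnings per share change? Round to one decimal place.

-32.8%

At 160,370 units, contribution = 160,370 × R$125.58 = R$20,139,264.60.
EBIT = R$20,139,264.60 − R$9,467,400 = R$10,671,864.60.
Interest = R$3,739,727.00, so EBIT − I = R$6,932,137.60.
DCL = total CM / (EBIT − I) = R$20,139,264.60 / R$6,932,137.60 = 2.9052.
%ΔEPS = DCL × %ΔSales = 2.9052 × -11.3% = -32.8%.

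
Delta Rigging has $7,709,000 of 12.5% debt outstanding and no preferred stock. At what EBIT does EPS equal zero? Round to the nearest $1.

Annual interest = 12.5% × $7,709,000 = $963,625.00.
Without preferred stock the financial break-even is simply EBIT = interest = $963,625.00.

$963,625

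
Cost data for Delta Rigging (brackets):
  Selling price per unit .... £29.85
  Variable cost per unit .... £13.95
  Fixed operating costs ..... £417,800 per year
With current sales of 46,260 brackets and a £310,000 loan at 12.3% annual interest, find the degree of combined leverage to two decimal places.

Contribution at this volume is 46,260 × £15.90 = £735,534.00.
EBIT = £735,534.00 − £417,800 = £317,734.00. Interest = £38,130.00, so EBIT − I = £279,604.00.
Degree of total leverage = total CM / (EBIT − interest) = £735,534.00 / £279,604.00 = 2.6306.

2.63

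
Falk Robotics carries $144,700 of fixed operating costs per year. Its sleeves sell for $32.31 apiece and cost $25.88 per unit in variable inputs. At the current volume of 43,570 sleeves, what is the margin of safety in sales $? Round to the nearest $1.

Contribution margin per unit = $32.31 − $25.88 = $6.43. Break-even units = $144,700 ÷ $6.43 = 22,503.89; break-even revenue = 22,503.89 × $32.31 = $727,100.62.
Current sales = 43,570 × $32.31 = $1,407,746.70.
Margin of safety = $1,407,746.70 − $727,100.62 = $680,646.

$680,646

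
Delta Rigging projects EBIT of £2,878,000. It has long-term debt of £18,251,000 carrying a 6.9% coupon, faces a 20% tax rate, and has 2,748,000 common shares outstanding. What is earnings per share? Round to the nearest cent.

£0.47

Pre-tax income = £2,878,000 − £1,259,319.00 = £1,618,681.00.
After tax at 20%: net income = £1,618,681.00 × 0.80 = £1,294,944.80.
EPS = £1,294,944.80 ÷ 2,748,000 = £0.47.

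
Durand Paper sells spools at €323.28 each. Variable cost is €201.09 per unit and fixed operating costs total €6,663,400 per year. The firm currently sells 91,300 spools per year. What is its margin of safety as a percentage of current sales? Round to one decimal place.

Unit CM = price − variable cost = €323.28 − €201.09 = €122.19. Break-even units = €6,663,400 ÷ €122.19 = 54,533.10; break-even revenue = 54,533.10 × €323.28 = €17,629,461.92.
Current sales = 91,300 × €323.28 = €29,515,464.00.
Margin of safety = (€29,515,464.00 − €17,629,461.92) ÷ €29,515,464.00 = 40.3%.

40.3%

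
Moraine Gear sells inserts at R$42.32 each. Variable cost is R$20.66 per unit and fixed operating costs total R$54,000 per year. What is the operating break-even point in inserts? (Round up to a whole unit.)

2,494 inserts

Unit CM = price − variable cost = R$42.32 − R$20.66 = R$21.66.
Units to break even: R$54,000 ÷ R$21.66 = 2,493.07, rounded up to 2,494.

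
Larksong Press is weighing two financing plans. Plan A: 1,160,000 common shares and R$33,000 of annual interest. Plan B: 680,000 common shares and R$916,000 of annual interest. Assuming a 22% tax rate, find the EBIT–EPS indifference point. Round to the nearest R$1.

Set EPS_A = EPS_B: (EBIT − R$33,000)(1 − 0.22) ÷ 1,160,000 = (EBIT − R$916,000)(1 − 0.22) ÷ 680,000.
Cancelling (1 − t) and cross-multiplying: 680,000·(EBIT − 33,000) = 1,160,000·(EBIT − 916,000).
Solving, EBIT = (916,000·1,160,000 − 33,000·680,000) / (1,160,000 − 680,000) = 1,040,120,000,000 / 480,000 = 2,166,916.67.

R$2,166,917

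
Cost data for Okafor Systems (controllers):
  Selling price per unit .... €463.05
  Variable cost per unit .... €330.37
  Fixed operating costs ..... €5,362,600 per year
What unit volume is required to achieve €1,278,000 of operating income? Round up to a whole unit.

Each unit contributes €463.05 − €330.37 = €132.68.
Need Q such that Q × €132.68 − €5,362,600 = €1,278,000, i.e. Q = €6,640,600 / €132.68 = 50,049.74 → 50,050.

50,050 controllers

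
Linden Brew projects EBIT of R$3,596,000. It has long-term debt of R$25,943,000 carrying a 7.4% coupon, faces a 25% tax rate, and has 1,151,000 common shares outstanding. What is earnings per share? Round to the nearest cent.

R$1.09

Pre-tax income = R$3,596,000 − R$1,919,782.00 = R$1,676,218.00.
After tax at 25%: net income = R$1,676,218.00 × 0.75 = R$1,257,163.50.
EPS = R$1,257,163.50 ÷ 1,151,000 = R$1.09.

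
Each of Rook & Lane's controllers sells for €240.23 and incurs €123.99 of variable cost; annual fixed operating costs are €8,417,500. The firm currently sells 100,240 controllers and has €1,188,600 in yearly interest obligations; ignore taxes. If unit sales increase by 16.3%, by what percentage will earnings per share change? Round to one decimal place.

+92.8%

At 100,240 units, contribution = 100,240 × €116.24 = €11,651,897.60.
Operating income = contribution − fixed costs = €11,651,897.60 − €8,417,500 = €3,234,397.60.
Interest = €1,188,600.00, so EBIT − I = €2,045,797.60.
Degree of combined leverage = contribution ÷ (EBIT − I) = €11,651,897.60 ÷ €2,045,797.60 = 5.6955.
EPS therefore changes by 5.6955 × (+16.3%) = +92.8%.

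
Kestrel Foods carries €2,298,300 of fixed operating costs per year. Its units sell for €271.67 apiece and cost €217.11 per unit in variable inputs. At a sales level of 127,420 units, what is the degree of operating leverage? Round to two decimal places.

1.49

Total contribution margin = 127,420 × €54.56 = €6,952,035.20.
Operating income = contribution − fixed costs = €6,952,035.20 − €2,298,300 = €4,653,735.20.
Degree of operating leverage = €6,952,035.20 / €4,653,735.20 = 1.4939.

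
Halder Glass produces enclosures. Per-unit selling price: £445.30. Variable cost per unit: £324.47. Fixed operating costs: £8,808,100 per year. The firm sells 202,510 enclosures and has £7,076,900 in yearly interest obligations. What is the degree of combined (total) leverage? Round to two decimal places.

Total contribution margin = 202,510 × £120.83 = £24,469,283.30.
EBIT = £24,469,283.30 − £8,808,100 = £15,661,183.30. Interest = £7,076,900.00.
DOL = £24,469,283.30 ÷ £15,661,183.30 = 1.5624; DFL = £15,661,183.30 ÷ £8,584,283.30 = 1.8244.
DCL = DOL × DFL = 1.5624 × 1.8244 = 2.8504.

2.85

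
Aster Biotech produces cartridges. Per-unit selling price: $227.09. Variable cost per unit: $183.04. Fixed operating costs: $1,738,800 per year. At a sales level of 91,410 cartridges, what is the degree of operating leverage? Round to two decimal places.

Contribution at this volume is 91,410 × $44.05 = $4,026,610.50.
Subtracting fixed costs: EBIT = $4,026,610.50 − $1,738,800 = $2,287,810.50.
DOL = contribution ÷ EBIT = $4,026,610.50 ÷ $2,287,810.50 = 1.7600.

1.76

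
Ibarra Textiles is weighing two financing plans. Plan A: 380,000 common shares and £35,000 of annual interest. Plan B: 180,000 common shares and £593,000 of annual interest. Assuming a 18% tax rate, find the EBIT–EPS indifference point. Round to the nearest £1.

£1,095,200

Set EPS_A = EPS_B: (EBIT − £35,000)(1 − 0.18) ÷ 380,000 = (EBIT − £593,000)(1 − 0.18) ÷ 180,000.
Cancelling (1 − t) and cross-multiplying: 180,000·(EBIT − 35,000) = 380,000·(EBIT − 593,000).
Solving, EBIT = (593,000·380,000 − 35,000·180,000) / (380,000 − 180,000) = 219,040,000,000 / 200,000 = 1,095,200.00.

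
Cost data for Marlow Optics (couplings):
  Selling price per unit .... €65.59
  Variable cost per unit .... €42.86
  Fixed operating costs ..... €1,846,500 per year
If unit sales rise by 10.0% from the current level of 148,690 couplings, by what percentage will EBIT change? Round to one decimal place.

+22.0%

Contribution at this volume is 148,690 × €22.73 = €3,379,723.70.
EBIT = €3,379,723.70 − €1,846,500 = €1,533,223.70.
DOL = contribution ÷ EBIT = €3,379,723.70 ÷ €1,533,223.70 = 2.2043.
Operating income changes by 2.2043 × +10.0% = +22.0%.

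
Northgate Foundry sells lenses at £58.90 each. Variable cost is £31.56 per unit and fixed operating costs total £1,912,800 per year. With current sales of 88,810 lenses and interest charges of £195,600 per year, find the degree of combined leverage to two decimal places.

Total contribution margin = 88,810 × £27.34 = £2,428,065.40.
EBIT = £2,428,065.40 − £1,912,800 = £515,265.40. Interest = £195,600.00.
DOL = £2,428,065.40 ÷ £515,265.40 = 4.7123; DFL = £515,265.40 ÷ £319,665.40 = 1.6119.
Combined leverage = 4.7123 × 1.6119 = 7.5958.

7.60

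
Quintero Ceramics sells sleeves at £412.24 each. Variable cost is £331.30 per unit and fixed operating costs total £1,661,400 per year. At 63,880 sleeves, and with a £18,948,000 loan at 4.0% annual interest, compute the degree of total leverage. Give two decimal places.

1.88

At 63,880 units, contribution = 63,880 × £80.94 = £5,170,447.20.
EBIT = £5,170,447.20 − £1,661,400 = £3,509,047.20. Interest = £757,920.00, so EBIT − I = £2,751,127.20.
Degree of total leverage = total CM / (EBIT − interest) = £5,170,447.20 / £2,751,127.20 = 1.8794.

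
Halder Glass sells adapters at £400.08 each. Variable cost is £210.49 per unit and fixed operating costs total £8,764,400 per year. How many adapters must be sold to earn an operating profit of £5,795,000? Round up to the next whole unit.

76,795 adapters

Contribution margin per unit = £400.08 − £210.49 = £189.59.
Units = (FC + target) / CM = (£8,764,400 + £5,795,000) / £189.59 = 76,794.13, so 76,795 adapters.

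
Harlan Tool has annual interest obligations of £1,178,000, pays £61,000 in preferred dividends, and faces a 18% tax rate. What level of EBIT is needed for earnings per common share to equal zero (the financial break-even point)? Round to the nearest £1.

Grossing the preferred dividend up to pre-tax terms: £61,000 / (1 − 0.18) = £74,390.24.
Financial break-even EBIT = interest + D_p ÷ (1 − t) = £1,178,000 + £74,390.24 = £1,252,390.24.

£1,252,390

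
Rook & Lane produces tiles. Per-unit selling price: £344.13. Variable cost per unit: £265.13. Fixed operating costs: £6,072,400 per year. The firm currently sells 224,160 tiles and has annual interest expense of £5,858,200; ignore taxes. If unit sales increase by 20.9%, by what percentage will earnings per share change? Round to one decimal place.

+64.1%

At 224,160 units, contribution = 224,160 × £79.00 = £17,708,640.00.
Subtracting fixed costs: EBIT = £17,708,640.00 − £6,072,400 = £11,636,240.00.
Interest = £5,858,200.00, so EBIT − I = £5,778,040.00.
DCL = total CM / (EBIT − I) = £17,708,640.00 / £5,778,040.00 = 3.0648.
%ΔEPS = DCL × %ΔSales = 3.0648 × +20.9% = +64.1%.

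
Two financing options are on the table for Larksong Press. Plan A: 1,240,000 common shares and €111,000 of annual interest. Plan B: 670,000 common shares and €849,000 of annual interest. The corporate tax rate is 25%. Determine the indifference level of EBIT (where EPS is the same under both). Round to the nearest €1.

Set EPS_A = EPS_B: (EBIT − €111,000)(1 − 0.25) ÷ 1,240,000 = (EBIT − €849,000)(1 − 0.25) ÷ 670,000.
Cancelling (1 − t) and cross-multiplying: 670,000·(EBIT − 111,000) = 1,240,000·(EBIT − 849,000).
Solving, EBIT = (849,000·1,240,000 − 111,000·670,000) / (1,240,000 − 670,000) = 978,390,000,000 / 570,000 = 1,716,473.68.

€1,716,474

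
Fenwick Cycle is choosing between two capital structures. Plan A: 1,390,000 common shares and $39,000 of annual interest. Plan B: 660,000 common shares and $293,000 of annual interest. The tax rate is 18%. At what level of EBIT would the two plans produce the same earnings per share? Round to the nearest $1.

Set EPS_A = EPS_B: (EBIT − $39,000)(1 − 0.18) ÷ 1,390,000 = (EBIT − $293,000)(1 − 0.18) ÷ 660,000.
The (1 − t) factor cancels: (EBIT − 39,000) × 660,000 = (EBIT − 293,000) × 1,390,000.
Solving, EBIT = (293,000·1,390,000 − 39,000·660,000) / (1,390,000 − 660,000) = 381,530,000,000 / 730,000 = 522,643.84.

$522,644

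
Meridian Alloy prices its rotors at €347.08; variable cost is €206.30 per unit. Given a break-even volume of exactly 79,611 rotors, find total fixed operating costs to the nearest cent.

Unit CM = price − variable cost = €347.08 − €206.30 = €140.78.
Fixed costs = break-even units × CM = 79,611 × €140.78 = €11,207,636.58.

€11,207,636.58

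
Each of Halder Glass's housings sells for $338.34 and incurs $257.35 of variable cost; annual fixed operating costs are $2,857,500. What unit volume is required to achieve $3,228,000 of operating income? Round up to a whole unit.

75,139 housings

Contribution margin per unit = $338.34 − $257.35 = $80.99.
Need Q such that Q × $80.99 − $2,857,500 = $3,228,000, i.e. Q = $6,085,500 / $80.99 = 75,138.91 → 75,139.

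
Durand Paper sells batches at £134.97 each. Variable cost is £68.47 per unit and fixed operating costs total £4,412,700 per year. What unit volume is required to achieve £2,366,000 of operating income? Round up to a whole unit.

101,936 batches

Each unit contributes £134.97 − £68.47 = £66.50.
Units = (FC + target) / CM = (£4,412,700 + £2,366,000) / £66.50 = 101,935.34, so 101,936 batches.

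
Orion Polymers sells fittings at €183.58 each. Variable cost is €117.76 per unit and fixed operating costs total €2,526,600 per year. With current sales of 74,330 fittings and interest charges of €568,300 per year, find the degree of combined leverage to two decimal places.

At 74,330 units, contribution = 74,330 × €65.82 = €4,892,400.60.
Subtracting fixed costs: EBIT = €4,892,400.60 − €2,526,600 = €2,365,800.60. Interest = €568,300.00.
DOL = €4,892,400.60 ÷ €2,365,800.60 = 2.0680; DFL = €2,365,800.60 ÷ €1,797,500.60 = 1.3162.
Combined leverage = 2.0680 × 1.3162 = 2.7219.

2.72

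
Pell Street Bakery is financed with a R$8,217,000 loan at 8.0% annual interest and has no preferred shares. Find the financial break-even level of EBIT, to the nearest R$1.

Annual interest = 8.0% × R$8,217,000 = R$657,360.00.
Without preferred stock the financial break-even is simply EBIT = interest = R$657,360.00.

R$657,360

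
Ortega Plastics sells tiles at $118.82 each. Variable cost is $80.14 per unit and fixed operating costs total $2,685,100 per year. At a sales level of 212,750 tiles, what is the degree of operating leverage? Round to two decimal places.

1.48

Total contribution margin = 212,750 × $38.68 = $8,229,170.00.
EBIT = $8,229,170.00 − $2,685,100 = $5,544,070.00.
So DOL = total CM / EBIT = $8,229,170.00 / $5,544,070.00 = 1.4843.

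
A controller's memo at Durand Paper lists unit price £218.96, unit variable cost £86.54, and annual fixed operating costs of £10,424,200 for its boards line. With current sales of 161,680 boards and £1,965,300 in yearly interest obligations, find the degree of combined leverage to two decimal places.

2.37

At 161,680 units, contribution = 161,680 × £132.42 = £21,409,665.60.
Operating income = contribution − fixed costs = £21,409,665.60 − £10,424,200 = £10,985,465.60. Interest = £1,965,300.00.
DOL = £21,409,665.60 ÷ £10,985,465.60 = 1.9489; DFL = £10,985,465.60 ÷ £9,020,165.60 = 1.2179.
DCL = DOL × DFL = 1.9489 × 1.2179 = 2.3736.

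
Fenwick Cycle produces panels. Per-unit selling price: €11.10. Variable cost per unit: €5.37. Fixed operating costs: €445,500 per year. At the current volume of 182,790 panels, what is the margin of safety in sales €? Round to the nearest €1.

Contribution margin per unit = €11.10 − €5.37 = €5.73. Break-even units = €445,500 ÷ €5.73 = 77,748.69; break-even revenue = 77,748.69 × €11.10 = €863,010.47.
Current sales = 182,790 × €11.10 = €2,028,969.00.
Margin of safety = €2,028,969.00 − €863,010.47 = €1,165,959.

€1,165,959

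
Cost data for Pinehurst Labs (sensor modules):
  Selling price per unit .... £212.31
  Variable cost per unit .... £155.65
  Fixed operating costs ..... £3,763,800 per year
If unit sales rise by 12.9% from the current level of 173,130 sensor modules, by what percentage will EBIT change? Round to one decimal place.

At 173,130 units, contribution = 173,130 × £56.66 = £9,809,545.80.
Subtracting fixed costs: EBIT = £9,809,545.80 − £3,763,800 = £6,045,745.80.
So DOL = total CM / EBIT = £9,809,545.80 / £6,045,745.80 = 1.6226.
So EBIT moves 1.6226 × (+12.9%) = +20.9%.

+20.9%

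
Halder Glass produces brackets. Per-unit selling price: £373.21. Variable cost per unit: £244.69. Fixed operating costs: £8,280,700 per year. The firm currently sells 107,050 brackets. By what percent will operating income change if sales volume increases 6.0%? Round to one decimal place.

+15.1%

Contribution at this volume is 107,050 × £128.52 = £13,758,066.00.
Operating income = contribution − fixed costs = £13,758,066.00 − £8,280,700 = £5,477,366.00.
Degree of operating leverage = £13,758,066.00 / £5,477,366.00 = 2.5118.
Operating income changes by 2.5118 × +6.0% = +15.1%.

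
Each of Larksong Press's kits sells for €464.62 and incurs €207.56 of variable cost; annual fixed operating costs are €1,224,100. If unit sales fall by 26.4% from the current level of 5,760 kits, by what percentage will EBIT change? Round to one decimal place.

-152.4%

Contribution at this volume is 5,760 × €257.06 = €1,480,665.60.
Subtracting fixed costs: EBIT = €1,480,665.60 − €1,224,100 = €256,565.60.
Degree of operating leverage = €1,480,665.60 / €256,565.60 = 5.7711.
So EBIT moves 5.7711 × (-26.4%) = -152.4%.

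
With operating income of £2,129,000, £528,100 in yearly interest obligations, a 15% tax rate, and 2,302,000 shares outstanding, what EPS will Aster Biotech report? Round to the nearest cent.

Interest = £528,100.00, so EBT = £2,129,000 − £528,100.00 = £1,600,900.00.
Net income = £1,600,900.00 × (1 − 0.15) = £1,360,765.00.
EPS = £1,360,765.00 ÷ 2,302,000 = £0.59.

£0.59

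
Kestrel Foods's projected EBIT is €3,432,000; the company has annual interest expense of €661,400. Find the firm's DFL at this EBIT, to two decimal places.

Annual interest charges come to €661,400.00.
Degree of financial leverage = EBIT / (EBIT − interest) = €3,432,000 / €2,770,600.00 = 1.2387.

1.24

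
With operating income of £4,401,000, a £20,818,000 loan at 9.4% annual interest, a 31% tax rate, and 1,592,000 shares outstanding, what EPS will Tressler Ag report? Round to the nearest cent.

£1.06

Interest = £1,956,892.00, so EBT = £4,401,000 − £1,956,892.00 = £2,444,108.00.
After tax at 31%: net income = £2,444,108.00 × 0.69 = £1,686,434.52.
EPS = £1,686,434.52 ÷ 1,592,000 = £1.06.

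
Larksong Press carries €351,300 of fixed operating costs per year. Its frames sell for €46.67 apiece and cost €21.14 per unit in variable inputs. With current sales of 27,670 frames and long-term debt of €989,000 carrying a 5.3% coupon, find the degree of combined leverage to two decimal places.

2.33

At 27,670 units, contribution = 27,670 × €25.53 = €706,415.10.
Subtracting fixed costs: EBIT = €706,415.10 − €351,300 = €355,115.10. Interest = €52,417.00, so EBIT − I = €302,698.10.
DCL = contribution ÷ (EBIT − I) = €706,415.10 ÷ €302,698.10 = 2.3337.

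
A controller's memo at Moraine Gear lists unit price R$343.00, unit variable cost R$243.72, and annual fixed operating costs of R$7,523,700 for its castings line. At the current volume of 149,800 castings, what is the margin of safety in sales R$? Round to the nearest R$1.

R$25,387,956

Each unit contributes R$343.00 − R$243.72 = R$99.28. Break-even units = R$7,523,700 ÷ R$99.28 = 75,782.63; break-even revenue = 75,782.63 × R$343.00 = R$25,993,443.80.
Actual sales revenue = 149,800 × R$343.00 = R$51,381,400.00.
Margin of safety = R$51,381,400.00 − R$25,993,443.80 = R$25,387,956.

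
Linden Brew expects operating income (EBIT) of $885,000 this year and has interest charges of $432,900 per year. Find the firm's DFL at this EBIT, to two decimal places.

1.96

Annual interest charges come to $432,900.00.
Degree of financial leverage = EBIT / (EBIT − interest) = $885,000 / $452,100.00 = 1.9575.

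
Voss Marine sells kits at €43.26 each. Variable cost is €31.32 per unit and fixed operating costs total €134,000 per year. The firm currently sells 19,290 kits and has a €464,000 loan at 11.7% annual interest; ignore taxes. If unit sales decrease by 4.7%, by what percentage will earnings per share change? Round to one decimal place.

-25.8%

Total contribution margin = 19,290 × €11.94 = €230,322.60.
EBIT = €230,322.60 − €134,000 = €96,322.60.
Interest = €54,288.00, so EBIT − I = €42,034.60.
Degree of combined leverage = contribution ÷ (EBIT − I) = €230,322.60 ÷ €42,034.60 = 5.4794.
EPS therefore changes by 5.4794 × (-4.7%) = -25.8%.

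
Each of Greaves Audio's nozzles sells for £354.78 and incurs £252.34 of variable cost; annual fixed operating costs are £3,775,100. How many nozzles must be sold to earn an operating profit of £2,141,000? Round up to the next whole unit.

Contribution margin per unit = £354.78 − £252.34 = £102.44.
Required volume = (fixed costs + target profit) ÷ CM = (£3,775,100 + £2,141,000) ÷ £102.44 = 57,751.85, so 57,752 nozzles.

57,752 nozzles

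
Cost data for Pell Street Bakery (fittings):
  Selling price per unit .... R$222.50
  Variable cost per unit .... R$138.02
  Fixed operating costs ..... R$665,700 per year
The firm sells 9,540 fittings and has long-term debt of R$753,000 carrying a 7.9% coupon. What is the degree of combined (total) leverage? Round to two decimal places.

Contribution at this volume is 9,540 × R$84.48 = R$805,939.20.
Operating income = contribution − fixed costs = R$805,939.20 − R$665,700 = R$140,239.20. Interest = R$59,487.00, so EBIT − I = R$80,752.20.
DCL = contribution ÷ (EBIT − I) = R$805,939.20 ÷ R$80,752.20 = 9.9804.

9.98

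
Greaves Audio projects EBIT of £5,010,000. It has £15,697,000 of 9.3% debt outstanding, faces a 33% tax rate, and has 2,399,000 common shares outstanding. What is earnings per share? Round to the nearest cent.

£0.99

Pre-tax income = £5,010,000 − £1,459,821.00 = £3,550,179.00.
Net income = £3,550,179.00 × (1 − 0.33) = £2,378,619.93.
Per share: £2,378,619.93 / 2,399,000 shares = £0.99.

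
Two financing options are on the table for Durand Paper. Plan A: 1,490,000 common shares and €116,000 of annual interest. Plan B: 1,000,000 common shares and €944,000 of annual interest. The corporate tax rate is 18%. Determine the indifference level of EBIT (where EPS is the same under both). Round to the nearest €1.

€2,633,796

Set EPS_A = EPS_B: (EBIT − €116,000)(1 − 0.18) ÷ 1,490,000 = (EBIT − €944,000)(1 − 0.18) ÷ 1,000,000.
Cancelling (1 − t) and cross-multiplying: 1,000,000·(EBIT − 116,000) = 1,490,000·(EBIT − 944,000).
EBIT × (1,490,000 − 1,000,000) = 944,000 × 1,490,000 − 116,000 × 1,000,000 = 1,290,560,000,000, so EBIT = 1,290,560,000,000 ÷ 490,000 = 2,633,795.92.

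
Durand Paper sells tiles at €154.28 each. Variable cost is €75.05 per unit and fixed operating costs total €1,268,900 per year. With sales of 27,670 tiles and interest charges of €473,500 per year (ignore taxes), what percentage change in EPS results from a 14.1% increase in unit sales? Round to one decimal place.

Contribution at this volume is 27,670 × €79.23 = €2,192,294.10.
Operating income = contribution − fixed costs = €2,192,294.10 − €1,268,900 = €923,394.10.
Interest = €473,500.00, so EBIT − I = €449,894.10.
Degree of combined leverage = contribution ÷ (EBIT − I) = €2,192,294.10 ÷ €449,894.10 = 4.8729.
EPS therefore changes by 4.8729 × (+14.1%) = +68.7%.

+68.7%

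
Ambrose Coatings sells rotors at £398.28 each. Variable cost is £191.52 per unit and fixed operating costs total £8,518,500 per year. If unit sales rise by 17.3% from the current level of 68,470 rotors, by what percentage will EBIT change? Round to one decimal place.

At 68,470 units, contribution = 68,470 × £206.76 = £14,156,857.20.
EBIT = £14,156,857.20 − £8,518,500 = £5,638,357.20.
DOL = contribution ÷ EBIT = £14,156,857.20 ÷ £5,638,357.20 = 2.5108.
Operating income changes by 2.5108 × +17.3% = +43.4%.

+43.4%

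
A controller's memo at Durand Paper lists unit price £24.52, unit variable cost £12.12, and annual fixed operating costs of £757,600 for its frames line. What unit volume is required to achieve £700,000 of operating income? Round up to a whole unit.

Contribution margin per unit = £24.52 − £12.12 = £12.40.
Units = (FC + target) / CM = (£757,600 + £700,000) / £12.40 = 117,548.39, so 117,549 frames.

117,549 frames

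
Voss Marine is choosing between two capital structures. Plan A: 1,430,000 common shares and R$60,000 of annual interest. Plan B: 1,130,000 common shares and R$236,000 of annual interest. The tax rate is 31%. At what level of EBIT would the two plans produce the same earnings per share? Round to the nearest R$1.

R$898,933

At indifference, (EBIT − 60,000)(1 − t)/1,430,000 = (EBIT − 236,000)(1 − t)/1,130,000.
Cancelling (1 − t) and cross-multiplying: 1,130,000·(EBIT − 60,000) = 1,430,000·(EBIT − 236,000).
Solving, EBIT = (236,000·1,430,000 − 60,000·1,130,000) / (1,430,000 − 1,130,000) = 269,680,000,000 / 300,000 = 898,933.33.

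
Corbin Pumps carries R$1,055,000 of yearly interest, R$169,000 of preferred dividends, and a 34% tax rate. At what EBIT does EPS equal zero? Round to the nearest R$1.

R$1,311,061

Preferred dividends are paid after tax, so their pre-tax equivalent is R$169,000 ÷ (1 − 0.34) = R$256,060.61.
Financial break-even EBIT = interest + D_p ÷ (1 − t) = R$1,055,000 + R$256,060.61 = R$1,311,060.61.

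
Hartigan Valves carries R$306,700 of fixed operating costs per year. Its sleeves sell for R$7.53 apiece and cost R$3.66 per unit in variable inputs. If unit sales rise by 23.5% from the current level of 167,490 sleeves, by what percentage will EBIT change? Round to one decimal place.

+44.6%

Contribution at this volume is 167,490 × R$3.87 = R$648,186.30.
EBIT = R$648,186.30 − R$306,700 = R$341,486.30.
DOL = contribution ÷ EBIT = R$648,186.30 ÷ R$341,486.30 = 1.8981.
So EBIT moves 1.8981 × (+23.5%) = +44.6%.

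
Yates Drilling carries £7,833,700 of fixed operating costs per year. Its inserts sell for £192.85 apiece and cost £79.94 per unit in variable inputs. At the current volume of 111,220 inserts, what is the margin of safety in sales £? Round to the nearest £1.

£8,068,837

Unit CM = price − variable cost = £192.85 − £79.94 = £112.91. Break-even units = £7,833,700 ÷ £112.91 = 69,380.04; break-even revenue = 69,380.04 × £192.85 = £13,379,940.17.
Actual sales revenue = 111,220 × £192.85 = £21,448,777.00.
Margin of safety = £21,448,777.00 − £13,379,940.17 = £8,068,837.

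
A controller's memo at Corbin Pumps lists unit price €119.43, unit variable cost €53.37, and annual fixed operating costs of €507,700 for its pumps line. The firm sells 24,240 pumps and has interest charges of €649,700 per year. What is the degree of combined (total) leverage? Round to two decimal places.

At 24,240 units, contribution = 24,240 × €66.06 = €1,601,294.40.
Subtracting fixed costs: EBIT = €1,601,294.40 − €507,700 = €1,093,594.40. Interest = €649,700.00.
DOL = €1,601,294.40 ÷ €1,093,594.40 = 1.4642; DFL = €1,093,594.40 ÷ €443,894.40 = 2.4636.
Combined leverage = 1.4642 × 2.4636 = 3.6072.

3.61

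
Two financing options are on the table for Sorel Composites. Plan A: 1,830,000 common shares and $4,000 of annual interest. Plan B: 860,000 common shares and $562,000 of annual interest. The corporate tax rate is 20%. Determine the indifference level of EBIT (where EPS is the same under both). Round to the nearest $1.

$1,056,722

At indifference, (EBIT − 4,000)(1 − t)/1,830,000 = (EBIT − 562,000)(1 − t)/860,000.
The (1 − t) factor cancels: (EBIT − 4,000) × 860,000 = (EBIT − 562,000) × 1,830,000.
EBIT × (1,830,000 − 860,000) = 562,000 × 1,830,000 − 4,000 × 860,000 = 1,025,020,000,000, so EBIT = 1,025,020,000,000 ÷ 970,000 = 1,056,721.65.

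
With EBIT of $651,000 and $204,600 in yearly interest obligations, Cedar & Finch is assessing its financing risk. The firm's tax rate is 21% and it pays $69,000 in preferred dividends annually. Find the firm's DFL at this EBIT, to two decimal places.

1.81

Interest = $204,600.00.
Preferred dividends grossed up pre-tax: $69,000 / (1 − 0.21) = $87,341.77.
DFL = EBIT ÷ [EBIT − I − D_p/(1−t)] = $651,000 ÷ [$651,000 − $204,600.00 − $87,341.77] = $651,000 ÷ $359,058.23 = 1.8131.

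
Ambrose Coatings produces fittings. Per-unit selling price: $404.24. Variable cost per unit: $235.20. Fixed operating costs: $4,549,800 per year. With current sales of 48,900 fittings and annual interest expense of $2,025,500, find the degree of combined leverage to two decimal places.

4.89

Contribution at this volume is 48,900 × $169.04 = $8,266,056.00.
Subtracting fixed costs: EBIT = $8,266,056.00 − $4,549,800 = $3,716,256.00. Interest = $2,025,500.00.
DOL = $8,266,056.00 ÷ $3,716,256.00 = 2.2243; DFL = $3,716,256.00 ÷ $1,690,756.00 = 2.1980.
DCL = DOL × DFL = 2.2243 × 2.1980 = 4.8890.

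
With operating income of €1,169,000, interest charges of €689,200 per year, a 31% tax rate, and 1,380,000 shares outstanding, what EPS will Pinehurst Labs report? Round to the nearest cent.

Pre-tax income = €1,169,000 − €689,200.00 = €479,800.00.
After tax at 31%: net income = €479,800.00 × 0.69 = €331,062.00.
Per share: €331,062.00 / 1,380,000 shares = €0.24.

€0.24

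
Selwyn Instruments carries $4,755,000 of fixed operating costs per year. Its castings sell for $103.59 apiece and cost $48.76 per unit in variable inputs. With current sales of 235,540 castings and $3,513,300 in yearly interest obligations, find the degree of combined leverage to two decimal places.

Total contribution margin = 235,540 × $54.83 = $12,914,658.20.
Subtracting fixed costs: EBIT = $12,914,658.20 − $4,755,000 = $8,159,658.20. Interest = $3,513,300.00, so EBIT − I = $4,646,358.20.
Degree of total leverage = total CM / (EBIT − interest) = $12,914,658.20 / $4,646,358.20 = 2.7795.

2.78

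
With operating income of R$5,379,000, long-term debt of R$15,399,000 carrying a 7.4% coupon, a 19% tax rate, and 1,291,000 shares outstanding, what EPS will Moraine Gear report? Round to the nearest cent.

Pre-tax income = R$5,379,000 − R$1,139,526.00 = R$4,239,474.00.
After tax at 19%: net income = R$4,239,474.00 × 0.81 = R$3,433,973.94.
Per share: R$3,433,973.94 / 1,291,000 shares = R$2.66.

R$2.66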